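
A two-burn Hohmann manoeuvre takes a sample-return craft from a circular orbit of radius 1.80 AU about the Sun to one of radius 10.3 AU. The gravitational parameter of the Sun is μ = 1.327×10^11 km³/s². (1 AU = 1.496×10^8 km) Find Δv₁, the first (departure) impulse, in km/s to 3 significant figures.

In km: r₁ = 1.80 × 1.496×10^8 = 2.6928×10^8 km; r₂ = 10.3 × 1.496×10^8 = 1.54088×10^9 km.
Semi-major axis of the transfer orbit: a_t = (2.6928×10^8 + 1.54088×10^9)/2 = 9.0508×10^8 km.
On the circular orbit at r = 2.6928×10^8 km, v_c = √(μ/r) = 22.199 km/s.
Transfer-orbit speed at the same r (vis-viva, a = a_t): v_t = √[μ(2/r − 1/a_t)] = 28.965 km/s.
Δv₁ = |v_t − v_c| = |28.965 − 22.199| = 6.766 km/s.

Δv₁ = 6.77 km/s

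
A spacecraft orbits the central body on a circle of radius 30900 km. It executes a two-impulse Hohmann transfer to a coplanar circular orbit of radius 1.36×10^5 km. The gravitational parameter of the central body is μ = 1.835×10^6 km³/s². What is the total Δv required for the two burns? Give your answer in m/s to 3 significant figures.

Δv = 3570 m/s

Semi-major axis of the transfer orbit: a_t = (30900 + 1.360×10^5)/2 = 83450 km.
Circular speed at r₁: v₁ = √(μ/r₁) = √(1.835×10^6/30900) = 7.706 km/s.
On the transfer ellipse at r₁, vis-viva equation gives v_p = √[μ(2/r₁ − 1/a_t)] = 9.838 km/s.
First burn Δv₁ = |v_p − v₁| = 2.132 km/s.
At r₂, v₂ = √(μ/r₂) = 3.673 km/s.
Transfer-orbit speed at r₂: v_a = √[μ(2/r₂ − 1/a_t)] = 2.235 km/s.
Second burn Δv₂ = |v₂ − v_a| = 1.438 km/s.
Total Δv = Δv₁ + Δv₂ = 3.570 km/s.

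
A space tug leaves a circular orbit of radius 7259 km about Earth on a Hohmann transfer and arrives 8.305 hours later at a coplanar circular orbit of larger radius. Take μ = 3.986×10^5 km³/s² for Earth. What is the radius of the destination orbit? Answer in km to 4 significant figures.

Transfer time t = 8.305 hours = 29898 s, and t = π√(a_t³/μ).
So a_t = (μ t²/π²)^(1/3) = (3.986×10^5 × (29898)² / π²)^(1/3) = 33050 km.
Since a_t = (r₁ + r₂)/2, r₂ = 2a_t − r₁ = 2×33050 − 7259 = 58841 km.

r₂ = 58840 km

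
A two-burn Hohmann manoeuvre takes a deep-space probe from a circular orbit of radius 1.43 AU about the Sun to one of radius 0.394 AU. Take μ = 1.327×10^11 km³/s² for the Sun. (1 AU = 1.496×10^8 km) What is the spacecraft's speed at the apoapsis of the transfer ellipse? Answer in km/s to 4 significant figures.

v = 16.37 km/s

In km: r₁ = 1.43 × 1.496×10^8 = 2.13928×10^8 km; r₂ = 0.394 × 1.496×10^8 = 5.89424×10^7 km.
Transfer-ellipse semi-major axis a_t = (r₁ + r₂)/2 = (2.13928×10^8 + 5.89424×10^7)/2 = 1.364352×10^8 km.
At apoapsis, r = 2.13928×10^8 km.
From the vis-viva equation, v = √[μ(2/r − 1/a_t)] = 16.37 km/s.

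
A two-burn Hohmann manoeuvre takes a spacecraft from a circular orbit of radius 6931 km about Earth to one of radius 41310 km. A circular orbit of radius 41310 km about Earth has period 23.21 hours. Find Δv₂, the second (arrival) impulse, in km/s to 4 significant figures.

Δv₂ = 1.441 km/s

From Kepler's third law T² = 4π²r³/μ at r = 41310 km, T = 23.21 hours = 23.21 × 3600 s = 83556 s: μ = 4π²r³/T² = 3.98630×10^5 km³/s².
The Hohmann ellipse has a_t = (r₁ + r₂)/2 = 24120.5 km.
Circular speed at r = 41310 km: v_c = √(μ/r) = 3.106 km/s.
Transfer-orbit speed at the same r (vis-viva, a = a_t): v_t = √[μ(2/r − 1/a_t)] = 1.665 km/s.
Δv₂ = |v_t − v_c| = |1.665 − 3.106| = 1.441 km/s.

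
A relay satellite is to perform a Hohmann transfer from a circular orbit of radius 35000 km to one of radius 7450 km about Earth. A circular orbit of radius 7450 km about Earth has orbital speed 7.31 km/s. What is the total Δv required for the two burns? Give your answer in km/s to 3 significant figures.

Δv = 3.45 km/s

From the circular-orbit relation v² = μ/r at r = 7450 km: μ = v²r = (7.31)² × 7450 = 3.98099×10^5 km³/s².
Semi-major axis of the transfer orbit: a_t = (35000 + 7450)/2 = 21225 km.
At r₁ the circular-orbit speed is v₁ = √(μ/r₁) = 3.37257 km/s.
On the transfer ellipse at r₁, v² = μ(2/r − 1/a) gives v_a = √[μ(2/r₁ − 1/a_t)] = 1.99809 km/s.
First burn Δv₁ = |v_a − v₁| = 1.374 km/s.
Circular speed at r₂: v₂ = √(μ/r₂) = 7.310 km/s.
Transfer-orbit speed at r₂: v_p = √[μ(2/r₂ − 1/a_t)] = 9.387 km/s.
Second burn Δv₂ = |v₂ − v_p| = 2.077 km/s.
Total Δv = Δv₁ + Δv₂ = 3.451 km/s.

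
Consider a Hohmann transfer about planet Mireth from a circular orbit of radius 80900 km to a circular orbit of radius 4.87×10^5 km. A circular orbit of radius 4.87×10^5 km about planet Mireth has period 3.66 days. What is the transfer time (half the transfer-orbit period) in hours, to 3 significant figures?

t = 19.6 hours

From Kepler's third law T² = 4π²r³/μ at r = 4.87×10^5 km, T = 3.66 days = 3.66 × 86400 s = 3.16224×10^5 s: μ = 4π²r³/T² = 4.55992×10^7 km³/s².
Semi-major axis of the transfer orbit: a_t = (80900 + 4.870×10^5)/2 = 2.8395×10^5 km.
Transfer time t = π√(a_t³/μ) = π√((2.8395×10^5)³ / 4.55992×10^7) = 70390 s.
Converting: 70390 s ÷ 3600 s/hour = 19.6 hours.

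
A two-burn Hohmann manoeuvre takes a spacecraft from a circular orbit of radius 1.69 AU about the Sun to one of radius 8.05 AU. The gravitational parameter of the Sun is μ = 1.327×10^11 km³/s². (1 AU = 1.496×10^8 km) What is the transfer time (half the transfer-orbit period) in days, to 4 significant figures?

t = 1963 days

In km: r₁ = 1.69 × 1.496×10^8 = 2.52824×10^8 km; r₂ = 8.05 × 1.496×10^8 = 1.20428×10^9 km.
Transfer-ellipse semi-major axis a_t = (r₁ + r₂)/2 = (2.52824×10^8 + 1.20428×10^9)/2 = 7.28552×10^8 km.
Half the transfer-orbit period gives t = π√(a_t³/μ) = 1.696×10^8 s.
Converting: 1.696×10^8 s ÷ 86400 s/day = 1963 days.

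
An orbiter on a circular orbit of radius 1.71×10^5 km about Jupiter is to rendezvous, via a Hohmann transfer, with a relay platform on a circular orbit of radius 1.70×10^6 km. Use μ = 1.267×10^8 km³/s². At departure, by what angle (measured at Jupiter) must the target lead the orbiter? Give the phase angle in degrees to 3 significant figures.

Semi-major axis of the transfer orbit: a_t = (1.710×10^5 + 1.700×10^6)/2 = 9.355×10^5 km.
Transfer time t = π√(a_t³/μ) = 2.5254×10^5 s.
The target's mean motion on its circular orbit is ω₂ = √(μ/r₂³) = 5.0783×10^-6 rad/s.
Angle swept by the target during transfer: ω₂·t = 1.2825 rad = 73.48°.
Arrival is 180° from departure on the ellipse, so φ = 180° − 73.48° = 107°.

φ = 107°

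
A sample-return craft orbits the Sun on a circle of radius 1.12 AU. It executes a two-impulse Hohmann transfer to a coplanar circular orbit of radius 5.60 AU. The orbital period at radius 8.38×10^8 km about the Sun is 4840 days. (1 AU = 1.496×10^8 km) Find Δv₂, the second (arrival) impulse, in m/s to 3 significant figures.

Δv₂ = 5320 m/s

From Kepler's third law T² = 4π²r³/μ at r = 8.38×10^8 km, T = 4840 days = 4840 × 86400 s = 4.18176×10^8 s: μ = 4π²r³/T² = 1.32854×10^11 km³/s².
In km: r₁ = 1.12 × 1.496×10^8 = 1.67552×10^8 km; r₂ = 5.60 × 1.496×10^8 = 8.3776×10^8 km.
The Hohmann ellipse has a_t = (r₁ + r₂)/2 = 5.02656×10^8 km.
On the circular orbit at r = 8.3776×10^8 km, v_c = √(μ/r) = 12.5929 km/s.
Vis-viva on the transfer ellipse at r = 8.3776×10^8 km gives v_t = √[μ(2/r − 1/a_t)] = 7.27053 km/s.
Δv₂ = |v_t − v_c| = |7.27053 − 12.5929| = 5.322 km/s.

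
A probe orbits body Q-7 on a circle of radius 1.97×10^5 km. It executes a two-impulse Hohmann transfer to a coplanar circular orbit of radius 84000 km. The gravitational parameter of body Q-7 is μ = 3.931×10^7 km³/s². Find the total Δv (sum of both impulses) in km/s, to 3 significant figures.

Δv = 7.19 km/s

Transfer-ellipse semi-major axis a_t = (r₁ + r₂)/2 = (1.970×10^5 + 84000)/2 = 1.405×10^5 km.
At r₁ the circular-orbit speed is v₁ = √(μ/r₁) = 14.126 km/s.
Transfer-orbit speed at r₁ (vis-viva): v_a = √[μ(2/r₁ − 1/a_t)] = 10.922 km/s.
First burn Δv₁ = |v_a − v₁| = 3.204 km/s.
At r₂, v₂ = √(μ/r₂) = 21.633 km/s.
Transfer-orbit speed at r₂: v_p = √[μ(2/r₂ − 1/a_t)] = 25.616 km/s.
Second burn Δv₂ = |v₂ − v_p| = 3.983 km/s.
Total Δv = Δv₁ + Δv₂ = 7.187 km/s.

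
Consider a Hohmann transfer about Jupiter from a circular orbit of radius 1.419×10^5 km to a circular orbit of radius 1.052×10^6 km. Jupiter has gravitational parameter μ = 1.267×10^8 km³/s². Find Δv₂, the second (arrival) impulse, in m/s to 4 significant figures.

Δv₂ = 5624 m/s

The Hohmann ellipse has a_t = (r₁ + r₂)/2 = 5.9695×10^5 km.
On the circular orbit at r = 1.052×10^6 km, v_c = √(μ/r) = 10.9744 km/s.
Vis-viva on the transfer ellipse at r = 1.052×10^6 km gives v_t = √[μ(2/r − 1/a_t)] = 5.35060 km/s.
Δv₂ = |v_t − v_c| = |5.35060 − 10.9744| = 5.624 km/s.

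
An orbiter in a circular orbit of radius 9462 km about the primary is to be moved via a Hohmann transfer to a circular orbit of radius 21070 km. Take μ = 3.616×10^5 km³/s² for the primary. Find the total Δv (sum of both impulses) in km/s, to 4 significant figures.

Transfer-ellipse semi-major axis a_t = (r₁ + r₂)/2 = (9462 + 21070)/2 = 15266 km.
At r₁ the circular-orbit speed is v₁ = √(μ/r₁) = 6.182 km/s.
On the transfer ellipse at r₁, vis-viva gives v_p = √[μ(2/r₁ − 1/a_t)] = 7.263 km/s.
First burn Δv₁ = |v_p − v₁| = 1.081 km/s.
Circular speed at r₂: v₂ = √(μ/r₂) = 4.1427 km/s.
Transfer-orbit speed at r₂: v_a = √[μ(2/r₂ − 1/a_t)] = 3.2615 km/s.
Second burn Δv₂ = |v₂ − v_a| = 0.8812 km/s.
Δv = Δv₁ + Δv₂ = 1.081 + 0.8812 = 1.962 km/s.

Δv = 1.962 km/s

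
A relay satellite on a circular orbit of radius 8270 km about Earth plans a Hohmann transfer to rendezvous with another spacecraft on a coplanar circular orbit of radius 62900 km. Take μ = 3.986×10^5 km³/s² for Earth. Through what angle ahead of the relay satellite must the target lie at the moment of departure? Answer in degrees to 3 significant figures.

φ = 103°

The Hohmann ellipse has a_t = (r₁ + r₂)/2 = 35585 km.
Transfer time t = π√(a_t³/μ) = 33403 s.
Target angular speed ω₂ = √(μ/r₂³) = 4.0021×10^-5 rad/s.
Angle swept by the target during transfer: ω₂·t = 1.3368 rad = 76.59°.
Arrival is 180° from departure on the ellipse, so φ = 180° − 76.59° = 103°.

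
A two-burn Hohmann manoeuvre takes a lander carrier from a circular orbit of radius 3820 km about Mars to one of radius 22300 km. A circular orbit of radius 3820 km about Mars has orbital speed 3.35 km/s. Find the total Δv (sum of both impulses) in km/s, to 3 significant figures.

From the circular-orbit relation v² = μ/r at r = 3820 km: μ = v²r = (3.35)² × 3820 = 42869.9 km³/s².
The Hohmann ellipse has a_t = (r₁ + r₂)/2 = 13060 km.
At r₁ the circular-orbit speed is v₁ = √(μ/r₁) = 3.350 km/s.
Transfer-orbit speed at r₁ (vis-viva): v_p = √[μ(2/r₁ − 1/a_t)] = 4.377 km/s.
First burn Δv₁ = |v_p − v₁| = 1.027 km/s.
Circular speed at r₂: v₂ = √(μ/r₂) = 1.3865 km/s.
Transfer-orbit speed at r₂: v_a = √[μ(2/r₂ − 1/a_t)] = 0.74987 km/s.
Second burn Δv₂ = |v₂ − v_a| = 0.6366 km/s.
Δv = Δv₁ + Δv₂ = 1.027 + 0.6366 = 1.664 km/s.

Δv = 1.66 km/s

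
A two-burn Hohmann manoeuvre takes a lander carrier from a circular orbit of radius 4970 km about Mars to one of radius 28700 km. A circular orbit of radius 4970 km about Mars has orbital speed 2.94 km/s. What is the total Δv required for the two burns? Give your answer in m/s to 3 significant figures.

Δv = 1460 m/s

From the circular-orbit relation v² = μ/r at r = 4970 km: μ = v²r = (2.94)² × 4970 = 42958.7 km³/s².
The Hohmann ellipse has a_t = (r₁ + r₂)/2 = 16835 km.
Circular speed at r₁: v₁ = √(μ/r₁) = √(42958.7/4970) = 2.9400 km/s.
On the transfer ellipse at r₁, v² = μ(2/r − 1/a) gives v_p = √[μ(2/r₁ − 1/a_t)] = 3.8387 km/s.
First burn Δv₁ = |v_p − v₁| = 0.8987 km/s.
At r₂, v₂ = √(μ/r₂) = 1.22345 km/s.
Transfer-orbit speed at r₂: v_a = √[μ(2/r₂ − 1/a_t)] = 0.664747 km/s.
Second burn Δv₂ = |v₂ − v_a| = 0.5587 km/s.
Δv = Δv₁ + Δv₂ = 0.8987 + 0.5587 = 1.457 km/s.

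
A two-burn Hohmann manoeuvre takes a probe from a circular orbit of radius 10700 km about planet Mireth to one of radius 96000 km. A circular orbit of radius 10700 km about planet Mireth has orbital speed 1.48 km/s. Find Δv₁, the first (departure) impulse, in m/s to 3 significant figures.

From the circular-orbit relation v² = μ/r at r = 10700 km: μ = v²r = (1.48)² × 10700 = 23437.3 km³/s².
Semi-major axis of the transfer orbit: a_t = (10700 + 96000)/2 = 53350 km.
Circular speed at r = 10700 km: v_c = √(μ/r) = 1.4800 km/s.
Transfer-orbit speed at the same r (vis-viva, a = a_t): v_t = √[μ(2/r − 1/a_t)] = 1.9853 km/s.
Δv₁ = |v_t − v_c| = |1.9853 − 1.4800| = 0.5053 km/s.

Δv₁ = 505 m/s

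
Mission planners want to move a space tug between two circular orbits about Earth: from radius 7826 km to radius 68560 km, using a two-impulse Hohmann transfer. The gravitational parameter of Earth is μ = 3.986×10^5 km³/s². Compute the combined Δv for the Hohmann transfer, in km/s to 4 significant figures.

Δv = 3.745 km/s

Transfer-ellipse semi-major axis a_t = (r₁ + r₂)/2 = (7826 + 68560)/2 = 38193 km.
Circular speed at r₁: v₁ = √(μ/r₁) = √(3.986×10^5/7826) = 7.137 km/s.
On the transfer ellipse at r₁, v² = μ(2/r − 1/a) gives v_p = √[μ(2/r₁ − 1/a_t)] = 9.562 km/s.
First burn Δv₁ = |v_p − v₁| = 2.425 km/s.
Circular speed at r₂: v₂ = √(μ/r₂) = 2.411 km/s.
Transfer-orbit speed at r₂: v_a = √[μ(2/r₂ − 1/a_t)] = 1.091 km/s.
Second burn Δv₂ = |v₂ − v_a| = 1.320 km/s.
Total Δv = Δv₁ + Δv₂ = 3.745 km/s.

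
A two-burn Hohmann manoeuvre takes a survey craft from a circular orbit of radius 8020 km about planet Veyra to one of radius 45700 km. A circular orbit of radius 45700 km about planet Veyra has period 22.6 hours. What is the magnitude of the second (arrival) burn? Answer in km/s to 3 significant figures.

From Kepler's third law T² = 4π²r³/μ at r = 45700 km, T = 22.6 hours = 22.6 × 3600 s = 81360 s: μ = 4π²r³/T² = 5.69228×10^5 km³/s².
Semi-major axis of the transfer orbit: a_t = (8020 + 45700)/2 = 26860 km.
Circular speed at r = 45700 km: v_c = √(μ/r) = 3.529 km/s.
Transfer-orbit speed at the same r (vis-viva, a = a_t): v_t = √[μ(2/r − 1/a_t)] = 1.928 km/s.
Δv₂ = |v_t − v_c| = |1.928 − 3.529| = 1.601 km/s.

Δv₂ = 1.60 km/s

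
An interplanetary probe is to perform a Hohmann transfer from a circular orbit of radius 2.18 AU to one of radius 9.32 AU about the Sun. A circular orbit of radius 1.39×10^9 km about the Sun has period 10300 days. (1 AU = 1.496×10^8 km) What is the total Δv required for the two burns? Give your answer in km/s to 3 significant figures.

Δv = 9.30 km/s

From Kepler's third law T² = 4π²r³/μ at r = 1.39×10^9 km, T = 10300 days = 10300 × 86400 s = 8.8992×10^8 s: μ = 4π²r³/T² = 1.33876×10^11 km³/s².
In km: r₁ = 2.18 × 1.496×10^8 = 3.26128×10^8 km; r₂ = 9.32 × 1.496×10^8 = 1.394272×10^9 km.
Semi-major axis of the transfer orbit: a_t = (3.26128×10^8 + 1.394272×10^9)/2 = 8.602×10^8 km.
At r₁ the circular-orbit speed is v₁ = √(μ/r₁) = 20.261 km/s.
Transfer-orbit speed at r₁ (vis-viva equation): v_p = √[μ(2/r₁ − 1/a_t)] = 25.795 km/s.
First burn Δv₁ = |v_p − v₁| = 5.534 km/s.
At r₂, v₂ = √(μ/r₂) = 9.799 km/s.
Transfer-orbit speed at r₂: v_a = √[μ(2/r₂ − 1/a_t)] = 6.034 km/s.
Second burn Δv₂ = |v₂ − v_a| = 3.765 km/s.
Total Δv = Δv₁ + Δv₂ = 9.299 km/s.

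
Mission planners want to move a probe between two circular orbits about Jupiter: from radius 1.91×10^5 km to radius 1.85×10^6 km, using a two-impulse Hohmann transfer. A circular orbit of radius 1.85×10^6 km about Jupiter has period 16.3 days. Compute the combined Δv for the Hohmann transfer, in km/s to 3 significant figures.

From Kepler's third law T² = 4π²r³/μ at r = 1.85×10^6 km, T = 16.3 days = 16.3 × 86400 s = 1.40832×10^6 s: μ = 4π²r³/T² = 1.26030×10^8 km³/s².
The Hohmann ellipse has a_t = (r₁ + r₂)/2 = 1.0205×10^6 km.
Circular speed at r₁: v₁ = √(μ/r₁) = √(1.26030×10^8/1.910×10^5) = 25.687 km/s.
On the transfer ellipse at r₁, vis-viva equation gives v_p = √[μ(2/r₁ − 1/a_t)] = 34.586 km/s.
First burn Δv₁ = |v_p − v₁| = 8.899 km/s.
At r₂, v₂ = √(μ/r₂) = 8.254 km/s.
Transfer-orbit speed at r₂: v_a = √[μ(2/r₂ − 1/a_t)] = 3.571 km/s.
Second burn Δv₂ = |v₂ − v_a| = 4.683 km/s.
Δv = Δv₁ + Δv₂ = 8.899 + 4.683 = 13.58 km/s.

Δv = 13.6 km/s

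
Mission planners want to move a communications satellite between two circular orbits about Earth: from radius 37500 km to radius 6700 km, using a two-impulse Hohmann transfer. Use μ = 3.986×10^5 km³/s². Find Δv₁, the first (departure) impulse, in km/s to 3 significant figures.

Δv₁ = 1.47 km/s

Transfer-ellipse semi-major axis a_t = (r₁ + r₂)/2 = (37500 + 6700)/2 = 22100 km.
Circular speed at r = 37500 km: v_c = √(μ/r) = 3.260 km/s.
Transfer-orbit speed at the same r (vis-viva, a = a_t): v_t = √[μ(2/r − 1/a_t)] = 1.795 km/s.
Δv₁ = |v_t − v_c| = |1.795 − 3.260| = 1.465 km/s.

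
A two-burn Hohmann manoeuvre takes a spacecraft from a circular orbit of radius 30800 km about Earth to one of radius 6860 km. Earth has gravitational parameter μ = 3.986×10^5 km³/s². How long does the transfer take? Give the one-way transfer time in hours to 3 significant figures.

The Hohmann ellipse has a_t = (r₁ + r₂)/2 = 18830 km.
By Kepler's third law the transfer-orbit period is T = 2π√(a_t³/μ), so t = T/2 = 12860 s.
Converting: 12860 s ÷ 3600 s/hour = 3.57 hours.

t = 3.57 hours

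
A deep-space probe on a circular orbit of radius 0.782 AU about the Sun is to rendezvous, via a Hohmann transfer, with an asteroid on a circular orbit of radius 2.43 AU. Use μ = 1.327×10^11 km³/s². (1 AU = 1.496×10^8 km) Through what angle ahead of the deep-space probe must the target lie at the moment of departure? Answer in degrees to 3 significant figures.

In km: r₁ = 0.782 × 1.496×10^8 = 1.169872×10^8 km; r₂ = 2.43 × 1.496×10^8 = 3.63528×10^8 km.
The Hohmann ellipse has a_t = (r₁ + r₂)/2 = 2.402576×10^8 km.
Transfer time t = π√(a_t³/μ) = 3.21166×10^7 s.
The target's mean motion on its circular orbit is ω₂ = √(μ/r₂³) = 5.25568×10^-8 rad/s.
Angle swept by the target during transfer: ω₂·t = 1.6879 rad = 96.71°.
Arrival is 180° from departure on the ellipse, so φ = 180° − 96.71° = 83.3°.

φ = 83.3°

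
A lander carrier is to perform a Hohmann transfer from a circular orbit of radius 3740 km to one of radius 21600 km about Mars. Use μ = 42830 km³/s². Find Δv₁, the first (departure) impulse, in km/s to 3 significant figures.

Δv₁ = 1.03 km/s

The Hohmann ellipse has a_t = (r₁ + r₂)/2 = 12670 km.
On the circular orbit at r = 3740 km, v_c = √(μ/r) = 3.3841 km/s.
Transfer-orbit speed at the same r (vis-viva, a = a_t): v_t = √[μ(2/r − 1/a_t)] = 4.4185 km/s.
Δv₁ = |v_t − v_c| = |4.4185 − 3.3841| = 1.034 km/s.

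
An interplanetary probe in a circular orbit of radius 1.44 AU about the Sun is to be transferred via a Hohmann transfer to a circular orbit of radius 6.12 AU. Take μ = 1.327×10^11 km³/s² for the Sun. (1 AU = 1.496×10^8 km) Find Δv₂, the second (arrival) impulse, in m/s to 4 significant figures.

In km: r₁ = 1.44 × 1.496×10^8 = 2.15424×10^8 km; r₂ = 6.12 × 1.496×10^8 = 9.15552×10^8 km.
Transfer-ellipse semi-major axis a_t = (r₁ + r₂)/2 = (2.15424×10^8 + 9.15552×10^8)/2 = 5.65488×10^8 km.
On the circular orbit at r = 9.15552×10^8 km, v_c = √(μ/r) = 12.039 km/s.
Vis-viva on the transfer ellipse at r = 9.15552×10^8 km gives v_t = √[μ(2/r − 1/a_t)] = 7.4307 km/s.
Δv₂ = |v_t − v_c| = |7.4307 − 12.039| = 4.608 km/s.

Δv₂ = 4608 m/s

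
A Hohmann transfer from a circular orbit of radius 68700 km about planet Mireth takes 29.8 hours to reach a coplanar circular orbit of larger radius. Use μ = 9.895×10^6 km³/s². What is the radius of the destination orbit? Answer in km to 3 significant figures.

Transfer time t = 29.8 hours = 1.0728×10^5 s, and t = π√(a_t³/μ).
So a_t = (μ t²/π²)^(1/3) = (9.895×10^6 × (1.0728×10^5)² / π²)^(1/3) = 2.2597×10^5 km.
Since a_t = (r₁ + r₂)/2, r₂ = 2a_t − r₁ = 2×2.2597×10^5 − 68700 = 3.8324×10^5 km.

r₂ = 3.83×10^5 km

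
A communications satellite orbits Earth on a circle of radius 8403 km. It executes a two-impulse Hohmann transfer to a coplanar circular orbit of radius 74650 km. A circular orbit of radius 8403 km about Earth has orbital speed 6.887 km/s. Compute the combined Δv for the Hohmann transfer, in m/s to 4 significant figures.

Δv = 3618 m/s

From the circular-orbit relation v² = μ/r at r = 8403 km: μ = v²r = (6.887)² × 8403 = 3.98561×10^5 km³/s².
The Hohmann ellipse has a_t = (r₁ + r₂)/2 = 41526.5 km.
At r₁ the circular-orbit speed is v₁ = √(μ/r₁) = 6.887 km/s.
Transfer-orbit speed at r₁ (v² = μ(2/r − 1/a)): v_p = √[μ(2/r₁ − 1/a_t)] = 9.234 km/s.
First burn Δv₁ = |v_p − v₁| = 2.347 km/s.
Circular speed at r₂: v₂ = √(μ/r₂) = 2.3106 km/s.
Transfer-orbit speed at r₂: v_a = √[μ(2/r₂ − 1/a_t)] = 1.0394 km/s.
Second burn Δv₂ = |v₂ − v_a| = 1.271 km/s.
Total Δv = Δv₁ + Δv₂ = 3.618 km/s.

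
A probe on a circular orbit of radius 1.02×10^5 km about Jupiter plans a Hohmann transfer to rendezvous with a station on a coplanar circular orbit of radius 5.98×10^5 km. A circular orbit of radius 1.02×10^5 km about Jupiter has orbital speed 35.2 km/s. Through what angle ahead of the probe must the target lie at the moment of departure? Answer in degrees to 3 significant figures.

From the circular-orbit relation v² = μ/r at r = 1.02×10^5 km: μ = v²r = (35.2)² × 1.02×10^5 = 1.26382×10^8 km³/s².
Transfer-ellipse semi-major axis a_t = (r₁ + r₂)/2 = (1.020×10^5 + 5.980×10^5)/2 = 3.500×10^5 km.
The half-period of the transfer ellipse is t = π√(a_t³/μ) = 57864 s.
Target angular speed ω₂ = √(μ/r₂³) = 2.4310×10^-5 rad/s.
Angle swept by the target during transfer: ω₂·t = 1.4067 rad = 80.60°.
The probe traverses 180° on the transfer ellipse, so the target must lead by 180° − 80.60° = 99.4°.

φ = 99.4°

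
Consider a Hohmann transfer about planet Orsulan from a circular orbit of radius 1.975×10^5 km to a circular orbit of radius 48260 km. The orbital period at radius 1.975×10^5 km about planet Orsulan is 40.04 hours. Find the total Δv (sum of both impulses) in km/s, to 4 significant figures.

Δv = 7.877 km/s

From Kepler's third law T² = 4π²r³/μ at r = 1.975×10^5 km, T = 40.04 hours = 40.04 × 3600 s = 1.44144×10^5 s: μ = 4π²r³/T² = 1.46375×10^7 km³/s².
Semi-major axis of the transfer orbit: a_t = (1.975×10^5 + 48260)/2 = 1.2288×10^5 km.
Circular speed at r₁: v₁ = √(μ/r₁) = √(1.46375×10^7/1.975×10^5) = 8.60895 km/s.
On the transfer ellipse at r₁, vis-viva gives v_a = √[μ(2/r₁ − 1/a_t)] = 5.39515 km/s.
First burn Δv₁ = |v_a − v₁| = 3.2138 km/s.
At r₂, v₂ = √(μ/r₂) = 17.4157 km/s.
Transfer-orbit speed at r₂: v_p = √[μ(2/r₂ − 1/a_t)] = 22.0792 km/s.
Second burn Δv₂ = |v₂ − v_p| = 4.6635 km/s.
Δv = Δv₁ + Δv₂ = 3.2138 + 4.6635 = 7.877 km/s.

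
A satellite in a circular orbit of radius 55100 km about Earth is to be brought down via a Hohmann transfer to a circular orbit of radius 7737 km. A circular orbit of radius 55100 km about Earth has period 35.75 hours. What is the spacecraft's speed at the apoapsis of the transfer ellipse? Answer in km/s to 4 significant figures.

From Kepler's third law T² = 4π²r³/μ at r = 55100 km, T = 35.75 hours = 35.75 × 3600 s = 1.287×10^5 s: μ = 4π²r³/T² = 3.98710×10^5 km³/s².
Semi-major axis of the transfer orbit: a_t = (55100 + 7737)/2 = 31418.5 km.
At apoapsis, r = 55100 km.
Applying v² = μ(2/r − 1/a_t): v = 1.335 km/s.

v = 1.335 km/s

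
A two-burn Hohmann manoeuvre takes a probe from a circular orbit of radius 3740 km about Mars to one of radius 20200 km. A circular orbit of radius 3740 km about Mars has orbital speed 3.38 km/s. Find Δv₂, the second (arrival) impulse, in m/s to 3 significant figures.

From the circular-orbit relation v² = μ/r at r = 3740 km: μ = v²r = (3.38)² × 3740 = 42727.3 km³/s².
The Hohmann ellipse has a_t = (r₁ + r₂)/2 = 11970 km.
Circular speed at r = 20200 km: v_c = √(μ/r) = 1.45438 km/s.
Vis-viva on the transfer ellipse at r = 20200 km gives v_t = √[μ(2/r − 1/a_t)] = 0.812953 km/s.
Δv₂ = |v_t − v_c| = |0.812953 − 1.45438| = 0.6414 km/s.

Δv₂ = 641 m/s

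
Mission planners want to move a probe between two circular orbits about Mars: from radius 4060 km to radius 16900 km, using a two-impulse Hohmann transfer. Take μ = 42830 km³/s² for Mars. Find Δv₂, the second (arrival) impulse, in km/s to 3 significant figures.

The Hohmann ellipse has a_t = (r₁ + r₂)/2 = 10480 km.
On the circular orbit at r = 16900 km, v_c = √(μ/r) = 1.592 km/s.
Vis-viva on the transfer ellipse at r = 16900 km gives v_t = √[μ(2/r − 1/a_t)] = 0.9909 km/s.
Δv₂ = |v_t − v_c| = |0.9909 − 1.592| = 0.6011 km/s.

Δv₂ = 0.601 km/s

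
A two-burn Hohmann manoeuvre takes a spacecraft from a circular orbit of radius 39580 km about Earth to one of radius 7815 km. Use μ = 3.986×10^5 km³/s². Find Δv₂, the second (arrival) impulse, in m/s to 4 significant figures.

Δv₂ = 2088 m/s

The Hohmann ellipse has a_t = (r₁ + r₂)/2 = 23697.5 km.
Circular speed at r = 7815 km: v_c = √(μ/r) = 7.142 km/s.
Vis-viva on the transfer ellipse at r = 7815 km gives v_t = √[μ(2/r − 1/a_t)] = 9.230 km/s.
Δv₂ = |v_t − v_c| = |9.230 − 7.142| = 2.088 km/s.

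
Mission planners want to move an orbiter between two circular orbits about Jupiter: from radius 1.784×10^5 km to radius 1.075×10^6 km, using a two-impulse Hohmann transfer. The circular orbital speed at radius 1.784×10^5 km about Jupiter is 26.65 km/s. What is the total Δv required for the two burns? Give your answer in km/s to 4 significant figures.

Δv = 13.32 km/s

From the circular-orbit relation v² = μ/r at r = 1.784×10^5 km: μ = v²r = (26.65)² × 1.784×10^5 = 1.26704×10^8 km³/s².
Transfer-ellipse semi-major axis a_t = (r₁ + r₂)/2 = (1.784×10^5 + 1.075×10^6)/2 = 6.267×10^5 km.
At r₁ the circular-orbit speed is v₁ = √(μ/r₁) = 26.650 km/s.
On the transfer ellipse at r₁, v² = μ(2/r − 1/a) gives v_p = √[μ(2/r₁ − 1/a_t)] = 34.904 km/s.
First burn Δv₁ = |v_p − v₁| = 8.254 km/s.
Circular speed at r₂: v₂ = √(μ/r₂) = 10.8565 km/s.
Transfer-orbit speed at r₂: v_a = √[μ(2/r₂ − 1/a_t)] = 5.79239 km/s.
Second burn Δv₂ = |v₂ − v_a| = 5.064 km/s.
Total Δv = Δv₁ + Δv₂ = 13.32 km/s.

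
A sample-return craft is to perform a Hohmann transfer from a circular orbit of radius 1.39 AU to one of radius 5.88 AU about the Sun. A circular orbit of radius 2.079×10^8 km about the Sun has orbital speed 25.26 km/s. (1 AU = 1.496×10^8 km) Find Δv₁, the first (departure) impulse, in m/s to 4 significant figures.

From the circular-orbit relation v² = μ/r at r = 2.079×10^8 km: μ = v²r = (25.26)² × 2.079×10^8 = 1.32654×10^11 km³/s².
In km: r₁ = 1.39 × 1.496×10^8 = 2.07944×10^8 km; r₂ = 5.88 × 1.496×10^8 = 8.79648×10^8 km.
The Hohmann ellipse has a_t = (r₁ + r₂)/2 = 5.43796×10^8 km.
On the circular orbit at r = 2.07944×10^8 km, v_c = √(μ/r) = 25.2573 km/s.
Vis-viva on the transfer ellipse at r = 2.07944×10^8 km gives v_t = √[μ(2/r − 1/a_t)] = 32.1236 km/s.
Δv₁ = |v_t − v_c| = |32.1236 − 25.2573| = 6.866 km/s.

Δv₁ = 6866 m/s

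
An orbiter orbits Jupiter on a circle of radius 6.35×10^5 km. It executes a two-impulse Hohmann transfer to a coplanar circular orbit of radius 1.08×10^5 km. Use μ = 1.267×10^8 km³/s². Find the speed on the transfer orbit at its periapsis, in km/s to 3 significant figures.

v = 44.8 km/s

Semi-major axis of the transfer orbit: a_t = (6.350×10^5 + 1.080×10^5)/2 = 3.715×10^5 km.
The periapsis of the transfer ellipse is at r = 1.080×10^5 km.
Vis-viva: v = √[μ(2/r − 1/a_t)] = √[1.267×10^8 × (2/1.080×10^5 − 1/3.715×10^5)] = 44.78 km/s.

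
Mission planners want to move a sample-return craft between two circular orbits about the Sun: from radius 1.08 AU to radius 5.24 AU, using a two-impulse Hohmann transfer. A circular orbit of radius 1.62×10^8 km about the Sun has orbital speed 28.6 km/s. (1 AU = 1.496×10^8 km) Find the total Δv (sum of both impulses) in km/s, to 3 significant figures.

Δv = 13.6 km/s

From the circular-orbit relation v² = μ/r at r = 1.62×10^8 km: μ = v²r = (28.6)² × 1.62×10^8 = 1.32510×10^11 km³/s².
In km: r₁ = 1.08 × 1.496×10^8 = 1.61568×10^8 km; r₂ = 5.24 × 1.496×10^8 = 7.83904×10^8 km.
Semi-major axis of the transfer orbit: a_t = (1.61568×10^8 + 7.83904×10^8)/2 = 4.72736×10^8 km.
At r₁ the circular-orbit speed is v₁ = √(μ/r₁) = 28.64 km/s.
On the transfer ellipse at r₁, vis-viva equation gives v_p = √[μ(2/r₁ − 1/a_t)] = 36.88 km/s.
First burn Δv₁ = |v_p − v₁| = 8.240 km/s.
Circular speed at r₂: v₂ = √(μ/r₂) = 13.0015 km/s.
Transfer-orbit speed at r₂: v_a = √[μ(2/r₂ − 1/a_t)] = 7.60082 km/s.
Second burn Δv₂ = |v₂ − v_a| = 5.401 km/s.
Total Δv = Δv₁ + Δv₂ = 13.64 km/s.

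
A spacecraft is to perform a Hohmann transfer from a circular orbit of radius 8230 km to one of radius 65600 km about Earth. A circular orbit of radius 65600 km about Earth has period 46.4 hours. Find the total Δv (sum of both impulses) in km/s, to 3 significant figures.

From Kepler's third law T² = 4π²r³/μ at r = 65600 km, T = 46.4 hours = 46.4 × 3600 s = 1.6704×10^5 s: μ = 4π²r³/T² = 3.99420×10^5 km³/s².
Transfer-ellipse semi-major axis a_t = (r₁ + r₂)/2 = (8230 + 65600)/2 = 36915 km.
Circular speed at r₁: v₁ = √(μ/r₁) = √(3.99420×10^5/8230) = 6.9665 km/s.
Transfer-orbit speed at r₁ (vis-viva): v_p = √[μ(2/r₁ − 1/a_t)] = 9.2868 km/s.
First burn Δv₁ = |v_p − v₁| = 2.3203 km/s.
At r₂, v₂ = √(μ/r₂) = 2.4675 km/s.
Transfer-orbit speed at r₂: v_a = √[μ(2/r₂ − 1/a_t)] = 1.1651 km/s.
Second burn Δv₂ = |v₂ − v_a| = 1.3024 km/s.
Total Δv = Δv₁ + Δv₂ = 3.623 km/s.

Δv = 3.62 km/s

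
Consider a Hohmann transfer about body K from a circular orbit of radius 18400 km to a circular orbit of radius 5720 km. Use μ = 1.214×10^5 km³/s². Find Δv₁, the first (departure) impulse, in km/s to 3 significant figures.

Semi-major axis of the transfer orbit: a_t = (18400 + 5720)/2 = 12060 km.
Circular speed at r = 18400 km: v_c = √(μ/r) = 2.5686 km/s.
Transfer-orbit speed at the same r (vis-viva, a = a_t): v_t = √[μ(2/r − 1/a_t)] = 1.7690 km/s.
Δv₁ = |v_t − v_c| = |1.7690 − 2.5686| = 0.7996 km/s.

Δv₁ = 0.800 km/s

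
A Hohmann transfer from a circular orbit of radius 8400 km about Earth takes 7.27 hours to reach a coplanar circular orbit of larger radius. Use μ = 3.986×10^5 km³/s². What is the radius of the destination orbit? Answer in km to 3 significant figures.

r₂ = 52100 km

Transfer time t = 7.27 hours = 26172 s, and t = π√(a_t³/μ).
So a_t = (μ t²/π²)^(1/3) = (3.986×10^5 × (26172)² / π²)^(1/3) = 30244 km.
Since a_t = (r₁ + r₂)/2, r₂ = 2a_t − r₁ = 2×30244 − 8400 = 52088 km.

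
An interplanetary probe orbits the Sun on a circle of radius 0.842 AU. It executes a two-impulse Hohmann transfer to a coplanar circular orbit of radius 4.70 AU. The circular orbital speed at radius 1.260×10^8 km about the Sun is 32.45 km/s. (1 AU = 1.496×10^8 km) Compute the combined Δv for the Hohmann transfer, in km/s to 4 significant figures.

From the circular-orbit relation v² = μ/r at r = 1.260×10^8 km: μ = v²r = (32.45)² × 1.260×10^8 = 1.32678×10^11 km³/s².
In km: r₁ = 0.842 × 1.496×10^8 = 1.259632×10^8 km; r₂ = 4.70 × 1.496×10^8 = 7.0312×10^8 km.
Transfer-ellipse semi-major axis a_t = (r₁ + r₂)/2 = (1.259632×10^8 + 7.0312×10^8)/2 = 4.145416×10^8 km.
Circular speed at r₁: v₁ = √(μ/r₁) = √(1.32678×10^11/1.259632×10^8) = 32.455 km/s.
On the transfer ellipse at r₁, vis-viva gives v_p = √[μ(2/r₁ − 1/a_t)] = 42.268 km/s.
First burn Δv₁ = |v_p − v₁| = 9.813 km/s.
Circular speed at r₂: v₂ = √(μ/r₂) = 13.737 km/s.
Transfer-orbit speed at r₂: v_a = √[μ(2/r₂ − 1/a_t)] = 7.5722 km/s.
Second burn Δv₂ = |v₂ − v_a| = 6.165 km/s.
Δv = Δv₁ + Δv₂ = 9.813 + 6.165 = 15.98 km/s.

Δv = 15.98 km/s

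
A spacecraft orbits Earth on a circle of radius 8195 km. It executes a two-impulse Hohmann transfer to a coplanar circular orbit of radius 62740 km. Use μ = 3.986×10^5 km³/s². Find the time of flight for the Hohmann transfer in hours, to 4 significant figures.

t = 9.233 hours

The Hohmann ellipse has a_t = (r₁ + r₂)/2 = 35467.5 km.
Transfer time t = π√(a_t³/μ) = π√((35467.5)³ / 3.986×10^5) = 33240 s.
Converting: 33240 s ÷ 3600 s/hour = 9.233 hours.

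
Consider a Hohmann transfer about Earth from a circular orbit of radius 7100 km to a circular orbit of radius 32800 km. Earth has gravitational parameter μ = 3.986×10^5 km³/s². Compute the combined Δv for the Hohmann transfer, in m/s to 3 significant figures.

Δv = 3520 m/s

The Hohmann ellipse has a_t = (r₁ + r₂)/2 = 19950 km.
Circular speed at r₁: v₁ = √(μ/r₁) = √(3.986×10^5/7100) = 7.4927 km/s.
Transfer-orbit speed at r₁ (v² = μ(2/r − 1/a)): v_p = √[μ(2/r₁ − 1/a_t)] = 9.6074 km/s.
First burn Δv₁ = |v_p − v₁| = 2.115 km/s.
At r₂, v₂ = √(μ/r₂) = 3.486 km/s.
Transfer-orbit speed at r₂: v_a = √[μ(2/r₂ − 1/a_t)] = 2.080 km/s.
Second burn Δv₂ = |v₂ − v_a| = 1.406 km/s.
Δv = Δv₁ + Δv₂ = 2.115 + 1.406 = 3.521 km/s.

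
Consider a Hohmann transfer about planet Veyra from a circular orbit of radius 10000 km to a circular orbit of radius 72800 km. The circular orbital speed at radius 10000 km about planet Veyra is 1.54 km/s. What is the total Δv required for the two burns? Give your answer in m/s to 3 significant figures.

From the circular-orbit relation v² = μ/r at r = 10000 km: μ = v²r = (1.54)² × 10000 = 23716.0 km³/s².
Transfer-ellipse semi-major axis a_t = (r₁ + r₂)/2 = (10000 + 72800)/2 = 41400 km.
At r₁ the circular-orbit speed is v₁ = √(μ/r₁) = 1.54000 km/s.
Transfer-orbit speed at r₁ (vis-viva): v_p = √[μ(2/r₁ − 1/a_t)] = 2.04214 km/s.
First burn Δv₁ = |v_p − v₁| = 0.50214 km/s.
At r₂, v₂ = √(μ/r₂) = 0.57076 km/s.
Transfer-orbit speed at r₂: v_a = √[μ(2/r₂ − 1/a_t)] = 0.28051 km/s.
Second burn Δv₂ = |v₂ − v_a| = 0.29025 km/s.
Δv = Δv₁ + Δv₂ = 0.50214 + 0.29025 = 0.7924 km/s.

Δv = 792 m/s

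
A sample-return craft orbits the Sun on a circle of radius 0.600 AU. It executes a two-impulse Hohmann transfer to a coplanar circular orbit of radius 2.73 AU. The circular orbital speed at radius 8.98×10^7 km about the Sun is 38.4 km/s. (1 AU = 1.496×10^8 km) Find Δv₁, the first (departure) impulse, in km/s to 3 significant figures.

Δv₁ = 10.8 km/s

From the circular-orbit relation v² = μ/r at r = 8.98×10^7 km: μ = v²r = (38.4)² × 8.98×10^7 = 1.32415×10^11 km³/s².
In km: r₁ = 0.600 × 1.496×10^8 = 8.976×10^7 km; r₂ = 2.73 × 1.496×10^8 = 4.08408×10^8 km.
The Hohmann ellipse has a_t = (r₁ + r₂)/2 = 2.49084×10^8 km.
Circular speed at r = 8.976×10^7 km: v_c = √(μ/r) = 38.41 km/s.
Transfer-orbit speed at the same r (vis-viva, a = a_t): v_t = √[μ(2/r − 1/a_t)] = 49.18 km/s.
Δv₁ = |v_t − v_c| = |49.18 − 38.41| = 10.77 km/s.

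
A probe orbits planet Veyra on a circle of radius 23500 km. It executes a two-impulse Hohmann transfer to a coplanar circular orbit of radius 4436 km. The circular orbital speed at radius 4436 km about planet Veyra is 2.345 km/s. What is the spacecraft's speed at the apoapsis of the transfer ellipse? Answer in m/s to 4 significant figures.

v = 574.2 m/s

From the circular-orbit relation v² = μ/r at r = 4436 km: μ = v²r = (2.345)² × 4436 = 24393.7 km³/s².
Transfer-ellipse semi-major axis a_t = (r₁ + r₂)/2 = (23500 + 4436)/2 = 13968 km.
At apoapsis, r = 23500 km.
From the vis-viva equation, v = √[μ(2/r − 1/a_t)] = 0.5742 km/s.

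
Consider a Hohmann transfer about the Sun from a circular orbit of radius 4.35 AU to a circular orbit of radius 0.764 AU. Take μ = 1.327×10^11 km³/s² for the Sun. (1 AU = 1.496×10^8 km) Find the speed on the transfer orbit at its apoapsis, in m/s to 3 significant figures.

In km: r₁ = 4.35 × 1.496×10^8 = 6.5076×10^8 km; r₂ = 0.764 × 1.496×10^8 = 1.142944×10^8 km.
The Hohmann ellipse has a_t = (r₁ + r₂)/2 = 3.825272×10^8 km.
At apoapsis, r = 6.5076×10^8 km.
Vis-viva: v = √[μ(2/r − 1/a_t)] = √[1.327×10^11 × (2/6.5076×10^8 − 1/3.825272×10^8)] = 7.806 km/s.

v = 7810 m/s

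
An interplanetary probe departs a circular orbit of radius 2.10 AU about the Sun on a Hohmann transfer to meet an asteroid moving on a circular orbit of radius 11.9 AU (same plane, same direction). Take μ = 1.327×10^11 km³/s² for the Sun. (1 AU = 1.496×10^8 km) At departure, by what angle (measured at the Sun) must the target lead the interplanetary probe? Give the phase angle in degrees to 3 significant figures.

In km: r₁ = 2.10 × 1.496×10^8 = 3.1416×10^8 km; r₂ = 11.9 × 1.496×10^8 = 1.78024×10^9 km.
The Hohmann ellipse has a_t = (r₁ + r₂)/2 = 1.0472×10^9 km.
Transfer time t = π√(a_t³/μ) = 2.9225×10^8 s.
The target's mean motion on its circular orbit is ω₂ = √(μ/r₂³) = 4.8497×10^-9 rad/s.
Angle swept by the target during transfer: ω₂·t = 1.4173 rad = 81.21°.
The interplanetary probe traverses 180° on the transfer ellipse, so the target must lead by 180° − 81.21° = 98.8°.

φ = 98.8°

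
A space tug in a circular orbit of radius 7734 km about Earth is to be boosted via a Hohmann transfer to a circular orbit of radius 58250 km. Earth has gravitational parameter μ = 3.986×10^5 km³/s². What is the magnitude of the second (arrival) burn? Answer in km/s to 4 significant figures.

The Hohmann ellipse has a_t = (r₁ + r₂)/2 = 32992 km.
On the circular orbit at r = 58250 km, v_c = √(μ/r) = 2.616 km/s.
Vis-viva on the transfer ellipse at r = 58250 km gives v_t = √[μ(2/r − 1/a_t)] = 1.267 km/s.
Δv₂ = |v_t − v_c| = |1.267 − 2.616| = 1.349 km/s.

Δv₂ = 1.349 km/s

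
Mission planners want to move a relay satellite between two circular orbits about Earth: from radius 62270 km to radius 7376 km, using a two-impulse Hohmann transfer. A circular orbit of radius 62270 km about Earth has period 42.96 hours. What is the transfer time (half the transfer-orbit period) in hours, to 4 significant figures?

t = 8.983 hours

From Kepler's third law T² = 4π²r³/μ at r = 62270 km, T = 42.96 hours = 42.96 × 3600 s = 1.54656×10^5 s: μ = 4π²r³/T² = 3.98532×10^5 km³/s².
The Hohmann ellipse has a_t = (r₁ + r₂)/2 = 34823 km.
By Kepler's third law the transfer-orbit period is T = 2π√(a_t³/μ), so t = T/2 = 32340 s.
Converting: 32340 s ÷ 3600 s/hour = 8.983 hours.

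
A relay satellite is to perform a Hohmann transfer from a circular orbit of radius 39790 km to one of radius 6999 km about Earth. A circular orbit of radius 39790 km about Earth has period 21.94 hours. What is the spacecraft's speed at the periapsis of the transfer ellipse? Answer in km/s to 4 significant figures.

v = 9.843 km/s

From Kepler's third law T² = 4π²r³/μ at r = 39790 km, T = 21.94 hours = 21.94 × 3600 s = 78984 s: μ = 4π²r³/T² = 3.98661×10^5 km³/s².
The Hohmann ellipse has a_t = (r₁ + r₂)/2 = 23394.5 km.
The periapsis of the transfer ellipse is at r = 6999 km.
Applying v² = μ(2/r − 1/a_t): v = 9.843 km/s.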